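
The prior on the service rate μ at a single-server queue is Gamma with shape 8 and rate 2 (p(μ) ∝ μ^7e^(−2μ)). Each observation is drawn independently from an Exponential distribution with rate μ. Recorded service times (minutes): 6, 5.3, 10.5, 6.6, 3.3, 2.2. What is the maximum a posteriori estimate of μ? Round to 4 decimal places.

μ̂_MAP = 0.3621

The Exponential(rate=μ) likelihood is ∝ μ^n e^(−μΣtᵢ). Here n = 6 and Σtᵢ = 6 + 5.3 + 10.5 + 6.6 + 3.3 + 2.2 = 33.9.
Posterior ∝ μ^7e^(−2μ) · μ^6e^(−33.9μ) = μ^13e^(−35.9μ), i.e. Gamma(14, 35.9).
Mode = (a−1)/b = 13/35.9 ≈ 0.3621.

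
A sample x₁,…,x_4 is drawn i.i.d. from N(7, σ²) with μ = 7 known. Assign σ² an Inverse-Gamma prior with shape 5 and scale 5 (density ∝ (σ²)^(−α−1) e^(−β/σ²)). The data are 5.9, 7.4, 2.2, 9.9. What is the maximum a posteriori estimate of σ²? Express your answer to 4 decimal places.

Sum of squared deviations about the known mean: SS = (5.9−7)² + (7.4−7)² + (2.2−7)² + (9.9−7)² = 32.82.
The Normal likelihood contributes (σ²)^(−n/2) exp(−SS/(2σ²)), so the posterior is Inverse-Gamma(α + n/2, β + SS/2) = Inverse-Gamma(7, 21.41).
The mode of Inverse-Gamma(a, b) is b/(a+1) = 21.41/8 ≈ 2.6763.

σ̂²_MAP = 2.6763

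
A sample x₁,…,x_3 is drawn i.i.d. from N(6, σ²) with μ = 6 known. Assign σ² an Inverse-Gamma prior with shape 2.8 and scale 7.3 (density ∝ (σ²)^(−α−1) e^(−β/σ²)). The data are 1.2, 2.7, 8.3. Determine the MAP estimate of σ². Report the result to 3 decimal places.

σ̂²_MAP = 5.077

Sum of squared deviations about the known mean: SS = (1.2−6)² + (2.7−6)² + (8.3−6)² = 39.22.
The Normal likelihood contributes (σ²)^(−n/2) exp(−SS/(2σ²)), so the posterior is Inverse-Gamma(α + n/2, β + SS/2) = Inverse-Gamma(4.3, 26.91).
The mode of Inverse-Gamma(a, b) is b/(a+1) = 26.91/5.3 ≈ 5.077.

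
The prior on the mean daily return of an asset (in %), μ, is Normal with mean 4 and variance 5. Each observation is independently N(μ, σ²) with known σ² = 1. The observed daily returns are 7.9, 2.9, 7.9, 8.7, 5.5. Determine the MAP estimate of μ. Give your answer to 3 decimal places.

μ̂_MAP = 6.481

n = 5; x̄ = (7.9 + 2.9 + 7.9 + 8.7 + 5.5)/5 = 32.9/5 = 6.58.
For a Normal prior and Normal likelihood with known variance, the posterior is Normal; its mode equals its mean, the precision-weighted average.
Prior precision 1/σ₀² = 1/5 = 0.2; data precision n/σ² = 5/1 = 5.
μ̂ = (0.2·4 + 5·6.58) / (0.2 + 5) = 33.7/5.2 = 337/52 ≈ 6.481.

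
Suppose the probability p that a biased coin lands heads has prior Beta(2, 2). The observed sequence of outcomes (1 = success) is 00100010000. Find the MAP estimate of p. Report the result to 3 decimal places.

Prior: Beta(2, 2).
Data: 2 successes in 11 trials (from the sequence). The binomial likelihood contributes p^2(1−p)^9, so the posterior is Beta(2+2, 2+9) = Beta(4, 11).
For Beta(a, b) with a, b > 1 the mode is (a−1)/(a+b−2) = 3/13 ≈ 0.231.

p̂_MAP = 0.231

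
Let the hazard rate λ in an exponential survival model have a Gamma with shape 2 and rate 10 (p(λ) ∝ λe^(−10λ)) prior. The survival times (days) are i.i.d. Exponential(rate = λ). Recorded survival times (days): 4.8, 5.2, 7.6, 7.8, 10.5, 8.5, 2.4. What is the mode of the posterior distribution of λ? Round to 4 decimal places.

λ̂_MAP = 0.1408

The Exponential(rate=λ) likelihood is ∝ λ^n e^(−λΣtᵢ). Here n = 7 and Σtᵢ = 4.8 + 5.2 + 7.6 + 7.8 + 10.5 + 8.5 + 2.4 = 46.8.
Posterior ∝ λe^(−10λ) · λ^7e^(−46.8λ) = λ^8e^(−56.8λ), i.e. Gamma(9, 56.8).
Mode = (a−1)/b = 8/56.8 ≈ 0.1408.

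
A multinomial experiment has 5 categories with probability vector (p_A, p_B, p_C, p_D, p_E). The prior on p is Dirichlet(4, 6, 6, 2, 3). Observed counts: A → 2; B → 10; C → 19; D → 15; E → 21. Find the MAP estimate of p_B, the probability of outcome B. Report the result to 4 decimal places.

The posterior is Dirichlet(αᵢ + nᵢ) = Dirichlet(6, 16, 25, 17, 24).
For a Dirichlet(a₁,…,a_K) with all aᵢ > 1, the mode has j-th component (aⱼ − 1)/(Σaᵢ − K).
Here Σaᵢ = 88 and K = 5, so p_B = (16 − 1)/(88 − 5) = 15/83 ≈ 0.1807.

MAP estimate of p_B = 0.1807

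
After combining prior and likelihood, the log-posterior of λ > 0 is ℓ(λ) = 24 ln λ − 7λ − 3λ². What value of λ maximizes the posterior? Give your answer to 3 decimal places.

λ̂_MAP = 1.500

ℓ'(λ) = 24/λ − 7 − 6λ. Setting this to zero and multiplying by λ: 6λ² + 7λ − 24 = 0.
λ = (−7 + √(7² + 4·6·24)) / (2·6) = (−7 + √625) / 12 = (−7 + 25)/12 = 3/2.
ℓ''(λ) = −24/λ² − 6 < 0, confirming a maximum.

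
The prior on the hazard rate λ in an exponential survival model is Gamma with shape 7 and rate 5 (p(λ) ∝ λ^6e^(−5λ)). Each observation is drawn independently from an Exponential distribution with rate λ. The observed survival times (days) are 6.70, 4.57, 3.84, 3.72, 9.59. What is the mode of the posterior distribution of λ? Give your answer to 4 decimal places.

λ̂_MAP = 0.3291

The Exponential(rate=λ) likelihood is ∝ λ^n e^(−λΣtᵢ). Here n = 5 and Σtᵢ = 6.70 + 4.57 + 3.84 + 3.72 + 9.59 = 28.42.
Posterior ∝ λ^6e^(−5λ) · λ^5e^(−28.42λ) = λ^11e^(−33.42λ), i.e. Gamma(12, 33.42).
Mode = (a−1)/b = 11/33.42 ≈ 0.3291.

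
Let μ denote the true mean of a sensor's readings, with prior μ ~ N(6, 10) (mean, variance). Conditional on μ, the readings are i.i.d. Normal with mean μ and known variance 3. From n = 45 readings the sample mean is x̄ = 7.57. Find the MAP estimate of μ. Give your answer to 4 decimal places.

n = 45, x̄ = 7.57.
For a Normal prior and Normal likelihood with known variance, the posterior is Normal; its mode equals its mean, the precision-weighted average.
Prior precision 1/σ₀² = 1/10 = 0.1; data precision n/σ² = 45/3 = 15.
μ̂ = (0.1·6 + 15·7.57) / (0.1 + 15) = 114.15/15.1 = 2283/302 ≈ 7.5596.

μ̂_MAP = 7.5596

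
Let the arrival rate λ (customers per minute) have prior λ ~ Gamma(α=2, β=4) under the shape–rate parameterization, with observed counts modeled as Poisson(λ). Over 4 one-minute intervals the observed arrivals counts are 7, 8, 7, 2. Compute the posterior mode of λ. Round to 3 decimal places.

λ̂_MAP = 3.125

Σxᵢ = 7+8+7+2 = 24, with n = 4.
Posterior ∝ λe^(−4λ) · λ^24e^(−4λ) = λ^25e^(−8λ), i.e. Gamma(shape=26, rate=8).
The mode of a Gamma(a, b) with a ≥ 1 (shape–rate) is (a−1)/b = 25/8 ≈ 3.125.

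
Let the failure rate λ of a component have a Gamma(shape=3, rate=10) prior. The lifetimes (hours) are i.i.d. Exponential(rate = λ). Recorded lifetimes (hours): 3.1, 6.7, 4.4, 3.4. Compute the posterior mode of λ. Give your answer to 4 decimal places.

The Exponential(rate=λ) likelihood is ∝ λ^n e^(−λΣtᵢ). Here n = 4 and Σtᵢ = 3.1 + 6.7 + 4.4 + 3.4 = 17.6.
Posterior ∝ λ^2e^(−10λ) · λ^4e^(−17.6λ) = λ^6e^(−27.6λ), i.e. Gamma(7, 27.6).
Mode = (a−1)/b = 6/27.6 ≈ 0.2174.

λ̂_MAP = 0.2174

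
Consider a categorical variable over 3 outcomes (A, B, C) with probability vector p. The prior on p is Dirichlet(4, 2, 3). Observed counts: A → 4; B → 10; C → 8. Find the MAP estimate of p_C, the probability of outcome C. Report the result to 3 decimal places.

The posterior is Dirichlet(αᵢ + nᵢ) = Dirichlet(8, 12, 11).
For a Dirichlet(a₁,…,a_K) with all aᵢ > 1, the mode has j-th component (aⱼ − 1)/(Σaᵢ − K).
Here Σaᵢ = 31 and K = 3, so p_C = (11 − 1)/(31 − 3) = 10/28 ≈ 0.357.

MAP estimate of p_C = 0.357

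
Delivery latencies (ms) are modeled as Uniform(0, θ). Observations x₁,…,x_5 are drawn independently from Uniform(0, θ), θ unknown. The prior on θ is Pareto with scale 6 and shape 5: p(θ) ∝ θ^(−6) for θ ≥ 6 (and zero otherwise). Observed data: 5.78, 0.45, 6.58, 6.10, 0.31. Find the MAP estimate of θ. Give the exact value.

The Uniform(0, θ) likelihood is θ^(−n) for θ ≥ max(xᵢ), zero otherwise. Here max(xᵢ) = 6.58.
Posterior ∝ θ^(−6) · θ^(−5) = θ^(−11) on θ ≥ max(6, 6.58) = 6.58.
This density is strictly decreasing in θ, so the posterior mode lies at the lower boundary of the support.

θ̂_MAP = 6.58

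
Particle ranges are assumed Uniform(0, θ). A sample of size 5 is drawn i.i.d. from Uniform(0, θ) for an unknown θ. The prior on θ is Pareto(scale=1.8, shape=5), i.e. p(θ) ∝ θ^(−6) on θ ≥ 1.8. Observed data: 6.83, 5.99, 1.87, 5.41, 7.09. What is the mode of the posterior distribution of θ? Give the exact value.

θ̂_MAP = 7.09

The Uniform(0, θ) likelihood is θ^(−n) for θ ≥ max(xᵢ), zero otherwise. Here max(xᵢ) = 7.09.
Posterior ∝ θ^(−6) · θ^(−5) = θ^(−11) on θ ≥ max(1.8, 7.09) = 7.09.
This density is strictly decreasing in θ, so the posterior mode lies at the lower boundary of the support.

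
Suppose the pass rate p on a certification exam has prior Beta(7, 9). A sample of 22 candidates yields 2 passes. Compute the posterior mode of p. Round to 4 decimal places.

Prior: Beta(7, 9).
Data: 2 successes in 22 trials. The binomial likelihood contributes p^2(1−p)^20, so the posterior is Beta(7+2, 9+20) = Beta(9, 29).
For Beta(a, b) with a, b > 1 the mode is (a−1)/(a+b−2) = 8/36 ≈ 0.2222.

p̂_MAP = 0.2222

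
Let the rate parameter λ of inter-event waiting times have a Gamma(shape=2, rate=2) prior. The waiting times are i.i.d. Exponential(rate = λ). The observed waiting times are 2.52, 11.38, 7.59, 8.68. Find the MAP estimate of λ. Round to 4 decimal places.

λ̂_MAP = 0.1554

The Exponential(rate=λ) likelihood is ∝ λ^n e^(−λΣtᵢ). Here n = 4 and Σtᵢ = 2.52 + 11.38 + 7.59 + 8.68 = 30.17.
Posterior ∝ λe^(−2λ) · λ^4e^(−30.17λ) = λ^5e^(−32.17λ), i.e. Gamma(6, 32.17).
Mode = (a−1)/b = 5/32.17 ≈ 0.1554.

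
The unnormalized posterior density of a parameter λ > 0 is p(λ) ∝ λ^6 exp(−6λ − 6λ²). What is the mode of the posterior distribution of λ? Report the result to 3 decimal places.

λ̂_MAP = 0.500

ℓ'(λ) = 6/λ − 6 − 12λ. Setting this to zero and multiplying by λ: 12λ² + 6λ − 6 = 0.
λ = (−6 + √(6² + 4·12·6)) / (2·12) = (−6 + √324) / 24 = (−6 + 18)/24 = 1/2.
ℓ''(λ) = −6/λ² − 12 < 0, confirming a maximum.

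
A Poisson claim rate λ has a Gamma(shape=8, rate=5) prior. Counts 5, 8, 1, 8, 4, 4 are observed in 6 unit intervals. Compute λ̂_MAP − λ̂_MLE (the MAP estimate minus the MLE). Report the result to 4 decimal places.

Σxᵢ = 30. Posterior is Gamma(38, 11); MAP = (38−1)/11 = 37/11 ≈ 3.36364.
MLE = x̄ = 30/6 ≈ 5.00000.
Difference = 37/11 − 30/6 = -18/11 ≈ -1.6364.

MAP − MLE = -1.6364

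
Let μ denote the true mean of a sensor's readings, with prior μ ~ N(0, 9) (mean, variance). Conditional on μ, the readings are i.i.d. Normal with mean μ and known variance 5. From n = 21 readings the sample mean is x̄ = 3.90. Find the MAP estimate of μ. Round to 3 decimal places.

n = 21, x̄ = 3.90.
For a Normal prior and Normal likelihood with known variance, the posterior is Normal; its mode equals its mean, the precision-weighted average.
Prior precision 1/σ₀² = 1/9; data precision n/σ² = 21/5 = 4.2.
μ̂ = ((1/9)·0 + 4.2·3.9) / (1/9 + 4.2) = 16.38/(194/45) = 7371/1940 ≈ 3.799.

μ̂_MAP = 3.799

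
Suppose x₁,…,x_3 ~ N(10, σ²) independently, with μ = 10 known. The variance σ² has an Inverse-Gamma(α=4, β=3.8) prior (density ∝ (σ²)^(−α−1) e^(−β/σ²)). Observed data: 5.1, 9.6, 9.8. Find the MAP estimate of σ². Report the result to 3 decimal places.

Sum of squared deviations about the known mean: SS = (5.1−10)² + (9.6−10)² + (9.8−10)² = 24.21.
The Normal likelihood contributes (σ²)^(−n/2) exp(−SS/(2σ²)), so the posterior is Inverse-Gamma(α + n/2, β + SS/2) = Inverse-Gamma(5.5, 15.905).
The mode of Inverse-Gamma(a, b) is b/(a+1) = 15.905/6.5 ≈ 2.447.

σ̂²_MAP = 2.447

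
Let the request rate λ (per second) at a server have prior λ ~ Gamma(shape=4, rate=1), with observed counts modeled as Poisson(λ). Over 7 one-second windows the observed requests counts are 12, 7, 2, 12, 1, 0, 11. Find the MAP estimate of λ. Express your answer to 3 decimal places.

λ̂_MAP = 6.000

Σxᵢ = 12+7+2+12+1+0+11 = 45, with n = 7.
Posterior ∝ λ^3e^(−1λ) · λ^45e^(−7λ) = λ^48e^(−8λ), i.e. Gamma(shape=49, rate=8).
The mode of a Gamma(a, b) with a ≥ 1 (shape–rate) is (a−1)/b = 48/8 ≈ 6.000.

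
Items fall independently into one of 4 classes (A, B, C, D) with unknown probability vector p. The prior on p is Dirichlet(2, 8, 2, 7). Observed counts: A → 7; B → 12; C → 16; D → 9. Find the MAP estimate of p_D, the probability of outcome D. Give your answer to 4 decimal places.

MAP estimate of p_D = 0.2542

The posterior is Dirichlet(αᵢ + nᵢ) = Dirichlet(9, 20, 18, 16).
For a Dirichlet(a₁,…,a_K) with all aᵢ > 1, the mode has j-th component (aⱼ − 1)/(Σaᵢ − K).
Here Σaᵢ = 63 and K = 4, so p_D = (16 − 1)/(63 − 4) = 15/59 ≈ 0.2542.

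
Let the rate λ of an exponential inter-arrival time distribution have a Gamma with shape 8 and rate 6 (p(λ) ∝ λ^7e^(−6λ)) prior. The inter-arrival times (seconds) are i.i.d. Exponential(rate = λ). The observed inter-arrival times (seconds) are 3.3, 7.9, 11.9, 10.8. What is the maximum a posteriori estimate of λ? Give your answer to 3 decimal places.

λ̂_MAP = 0.276

The Exponential(rate=λ) likelihood is ∝ λ^n e^(−λΣtᵢ). Here n = 4 and Σtᵢ = 3.3 + 7.9 + 11.9 + 10.8 = 33.9.
Posterior ∝ λ^7e^(−6λ) · λ^4e^(−33.9λ) = λ^11e^(−39.9λ), i.e. Gamma(12, 39.9).
Mode = (a−1)/b = 11/39.9 ≈ 0.276.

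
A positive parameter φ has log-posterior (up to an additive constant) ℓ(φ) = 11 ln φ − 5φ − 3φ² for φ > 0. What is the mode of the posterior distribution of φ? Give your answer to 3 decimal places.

φ̂_MAP = 1.000

ℓ'(φ) = 11/φ − 5 − 6φ. Setting this to zero and multiplying by φ: 6φ² + 5φ − 11 = 0.
φ = (−5 + √(5² + 4·6·11)) / (2·6) = (−5 + √289) / 12 = (−5 + 17)/12 = 1.
ℓ''(φ) = −11/φ² − 6 < 0, confirming a maximum.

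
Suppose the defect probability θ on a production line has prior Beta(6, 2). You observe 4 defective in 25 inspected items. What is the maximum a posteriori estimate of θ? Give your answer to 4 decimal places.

Prior: Beta(6, 2).
Data: 4 successes in 25 trials. The binomial likelihood contributes θ^4(1−θ)^21, so the posterior is Beta(6+4, 2+21) = Beta(10, 23).
For Beta(a, b) with a, b > 1 the mode is (a−1)/(a+b−2) = 9/31 ≈ 0.2903.

θ̂_MAP = 0.2903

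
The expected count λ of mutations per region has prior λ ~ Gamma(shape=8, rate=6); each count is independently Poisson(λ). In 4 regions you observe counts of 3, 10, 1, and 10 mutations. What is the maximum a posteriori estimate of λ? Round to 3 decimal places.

Σxᵢ = 3+10+1+10 = 24, with n = 4.
Posterior ∝ λ^7e^(−6λ) · λ^24e^(−4λ) = λ^31e^(−10λ), i.e. Gamma(shape=32, rate=10).
The mode of a Gamma(a, b) with a ≥ 1 (shape–rate) is (a−1)/b = 31/10 ≈ 3.100.

λ̂_MAP = 3.100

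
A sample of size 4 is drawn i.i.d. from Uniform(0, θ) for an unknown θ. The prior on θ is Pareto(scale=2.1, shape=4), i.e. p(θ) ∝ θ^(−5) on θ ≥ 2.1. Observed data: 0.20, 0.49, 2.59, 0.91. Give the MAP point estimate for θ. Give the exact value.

θ̂_MAP = 2.59

The Uniform(0, θ) likelihood is θ^(−n) for θ ≥ max(xᵢ), zero otherwise. Here max(xᵢ) = 2.59.
Posterior ∝ θ^(−5) · θ^(−4) = θ^(−9) on θ ≥ max(2.1, 2.59) = 2.59.
This density is strictly decreasing in θ, so the posterior mode lies at the lower boundary of the support.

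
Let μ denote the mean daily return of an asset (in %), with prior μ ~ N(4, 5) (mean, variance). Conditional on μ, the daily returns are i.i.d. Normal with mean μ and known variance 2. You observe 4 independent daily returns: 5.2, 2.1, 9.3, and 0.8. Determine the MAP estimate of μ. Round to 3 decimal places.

μ̂_MAP = 4.318

n = 4; x̄ = (5.2 + 2.1 + 9.3 + 0.8)/4 = 17.4/4 = 4.35.
For a Normal prior and Normal likelihood with known variance, the posterior is Normal; its mode equals its mean, the precision-weighted average.
Prior precision 1/σ₀² = 1/5 = 0.2; data precision n/σ² = 4/2 = 2.
μ̂ = (0.2·4 + 2·4.35) / (0.2 + 2) = 9.5/2.2 = 95/22 ≈ 4.318.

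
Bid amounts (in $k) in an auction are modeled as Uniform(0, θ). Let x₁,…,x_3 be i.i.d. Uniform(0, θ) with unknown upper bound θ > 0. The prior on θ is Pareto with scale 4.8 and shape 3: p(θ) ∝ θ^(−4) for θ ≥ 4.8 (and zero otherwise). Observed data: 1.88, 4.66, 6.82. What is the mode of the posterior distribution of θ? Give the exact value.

The Uniform(0, θ) likelihood is θ^(−n) for θ ≥ max(xᵢ), zero otherwise. Here max(xᵢ) = 6.82.
Posterior ∝ θ^(−4) · θ^(−3) = θ^(−7) on θ ≥ max(4.8, 6.82) = 6.82.
This density is strictly decreasing in θ, so the posterior mode lies at the lower boundary of the support.

θ̂_MAP = 6.82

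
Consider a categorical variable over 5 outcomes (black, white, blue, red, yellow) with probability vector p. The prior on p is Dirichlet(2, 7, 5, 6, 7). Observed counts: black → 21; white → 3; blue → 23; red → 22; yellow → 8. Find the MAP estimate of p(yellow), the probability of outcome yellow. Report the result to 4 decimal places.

MAP estimate of p(yellow) = 0.1414

The posterior is Dirichlet(αᵢ + nᵢ) = Dirichlet(23, 10, 28, 28, 15).
For a Dirichlet(a₁,…,a_K) with all aᵢ > 1, the mode has j-th component (aⱼ − 1)/(Σaᵢ − K).
Here Σaᵢ = 104 and K = 5, so p(yellow) = (15 − 1)/(104 − 5) = 14/99 ≈ 0.1414.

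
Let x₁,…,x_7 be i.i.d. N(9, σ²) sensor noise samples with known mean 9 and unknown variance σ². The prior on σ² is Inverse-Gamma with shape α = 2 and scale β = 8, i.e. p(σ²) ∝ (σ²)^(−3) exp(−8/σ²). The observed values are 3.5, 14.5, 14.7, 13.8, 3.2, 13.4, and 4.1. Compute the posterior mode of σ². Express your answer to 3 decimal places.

Sum of squared deviations about the known mean: SS = (3.5−9)² + (14.5−9)² + (14.7−9)² + (13.8−9)² + (3.2−9)² + (13.4−9)² + (4.1−9)² = 193.04.
The Normal likelihood contributes (σ²)^(−n/2) exp(−SS/(2σ²)), so the posterior is Inverse-Gamma(α + n/2, β + SS/2) = Inverse-Gamma(5.5, 104.52).
The mode of Inverse-Gamma(a, b) is b/(a+1) = 104.52/6.5 ≈ 16.080.

σ̂²_MAP = 16.080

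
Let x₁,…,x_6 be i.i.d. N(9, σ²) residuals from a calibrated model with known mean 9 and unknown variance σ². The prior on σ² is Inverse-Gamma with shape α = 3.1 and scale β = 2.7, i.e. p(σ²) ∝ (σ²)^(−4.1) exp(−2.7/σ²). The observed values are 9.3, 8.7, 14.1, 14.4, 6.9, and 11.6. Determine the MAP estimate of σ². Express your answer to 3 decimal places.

σ̂²_MAP = 5.065

Sum of squared deviations about the known mean: SS = (9.3−9)² + (8.7−9)² + (14.1−9)² + (14.4−9)² + (6.9−9)² + (11.6−9)² = 66.52.
The Normal likelihood contributes (σ²)^(−n/2) exp(−SS/(2σ²)), so the posterior is Inverse-Gamma(α + n/2, β + SS/2) = Inverse-Gamma(6.1, 35.96).
The mode of Inverse-Gamma(a, b) is b/(a+1) = 35.96/7.1 ≈ 5.065.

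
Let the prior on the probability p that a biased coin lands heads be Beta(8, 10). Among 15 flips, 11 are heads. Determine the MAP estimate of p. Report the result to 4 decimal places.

p̂_MAP = 0.5806

Prior: Beta(8, 10).
Data: 11 successes in 15 trials. The binomial likelihood contributes p^11(1−p)^4, so the posterior is Beta(8+11, 10+4) = Beta(19, 14).
For Beta(a, b) with a, b > 1 the mode is (a−1)/(a+b−2) = 18/31 ≈ 0.5806.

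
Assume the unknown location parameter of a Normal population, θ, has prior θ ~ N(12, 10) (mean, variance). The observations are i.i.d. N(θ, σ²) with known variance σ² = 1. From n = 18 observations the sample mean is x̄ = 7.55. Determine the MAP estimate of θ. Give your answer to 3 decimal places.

θ̂_MAP = 7.575

n = 18, x̄ = 7.55.
For a Normal prior and Normal likelihood with known variance, the posterior is Normal; its mode equals its mean, the precision-weighted average.
Prior precision 1/σ₀² = 1/10 = 0.1; data precision n/σ² = 18/1 = 18.
θ̂ = (0.1·12 + 18·7.55) / (0.1 + 18) = 137.1/18.1 = 1371/181 ≈ 7.575.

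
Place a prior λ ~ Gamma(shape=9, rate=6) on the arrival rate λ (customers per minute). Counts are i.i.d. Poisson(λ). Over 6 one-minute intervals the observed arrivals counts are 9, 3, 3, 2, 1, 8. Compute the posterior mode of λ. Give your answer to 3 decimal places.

λ̂_MAP = 2.833

Σxᵢ = 9+3+3+2+1+8 = 26, with n = 6.
Posterior ∝ λ^8e^(−6λ) · λ^26e^(−6λ) = λ^34e^(−12λ), i.e. Gamma(shape=35, rate=12).
The mode of a Gamma(a, b) with a ≥ 1 (shape–rate) is (a−1)/b = 34/12 ≈ 2.833.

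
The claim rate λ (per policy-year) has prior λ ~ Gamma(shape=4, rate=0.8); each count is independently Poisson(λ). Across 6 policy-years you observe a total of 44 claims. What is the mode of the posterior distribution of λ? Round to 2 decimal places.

λ̂_MAP = 6.91

Σxᵢ = 44, n = 6.
Posterior ∝ λ^3e^(−0.8λ) · λ^44e^(−6λ) = λ^47e^(−6.8λ), i.e. Gamma(shape=48, rate=6.8).
The mode of a Gamma(a, b) with a ≥ 1 (shape–rate) is (a−1)/b = 47/6.8 ≈ 6.91.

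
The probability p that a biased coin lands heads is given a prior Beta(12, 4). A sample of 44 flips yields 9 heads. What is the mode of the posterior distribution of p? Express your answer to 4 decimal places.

Prior: Beta(12, 4).
Data: 9 successes in 44 trials. The binomial likelihood contributes p^9(1−p)^35, so the posterior is Beta(12+9, 4+35) = Beta(21, 39).
For Beta(a, b) with a, b > 1 the mode is (a−1)/(a+b−2) = 20/58 ≈ 0.3448.

p̂_MAP = 0.3448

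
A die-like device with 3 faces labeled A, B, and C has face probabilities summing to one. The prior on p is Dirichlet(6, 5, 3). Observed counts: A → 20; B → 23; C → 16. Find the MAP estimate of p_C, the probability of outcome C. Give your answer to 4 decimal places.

The posterior is Dirichlet(αᵢ + nᵢ) = Dirichlet(26, 28, 19).
For a Dirichlet(a₁,…,a_K) with all aᵢ > 1, the mode has j-th component (aⱼ − 1)/(Σaᵢ − K).
Here Σaᵢ = 73 and K = 3, so p_C = (19 − 1)/(73 − 3) = 18/70 ≈ 0.2571.

MAP estimate of p_C = 0.2571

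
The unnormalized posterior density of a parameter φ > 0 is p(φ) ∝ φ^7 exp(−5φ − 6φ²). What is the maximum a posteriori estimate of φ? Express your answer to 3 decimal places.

φ̂_MAP = 0.583

ℓ'(φ) = 7/φ − 5 − 12φ. Setting this to zero and multiplying by φ: 12φ² + 5φ − 7 = 0.
φ = (−5 + √(5² + 4·12·7)) / (2·12) = (−5 + √361) / 24 = (−5 + 19)/24 = 7/12.
ℓ''(φ) = −7/φ² − 12 < 0, confirming a maximum.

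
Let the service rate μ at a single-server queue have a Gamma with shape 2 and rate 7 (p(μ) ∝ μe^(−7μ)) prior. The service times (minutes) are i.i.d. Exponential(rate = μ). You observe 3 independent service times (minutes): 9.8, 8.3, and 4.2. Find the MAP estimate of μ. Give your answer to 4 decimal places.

μ̂_MAP = 0.1365

The Exponential(rate=μ) likelihood is ∝ μ^n e^(−μΣtᵢ). Here n = 3 and Σtᵢ = 9.8 + 8.3 + 4.2 = 22.3.
Posterior ∝ μe^(−7μ) · μ^3e^(−22.3μ) = μ^4e^(−29.3μ), i.e. Gamma(5, 29.3).
Mode = (a−1)/b = 4/29.3 ≈ 0.1365.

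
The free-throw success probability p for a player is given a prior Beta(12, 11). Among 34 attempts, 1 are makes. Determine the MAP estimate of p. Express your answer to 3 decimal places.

p̂_MAP = 0.218

Prior: Beta(12, 11).
Data: 1 success in 34 trials. The binomial likelihood contributes p(1−p)^33, so the posterior is Beta(12+1, 11+33) = Beta(13, 44).
For Beta(a, b) with a, b > 1 the mode is (a−1)/(a+b−2) = 12/55 ≈ 0.218.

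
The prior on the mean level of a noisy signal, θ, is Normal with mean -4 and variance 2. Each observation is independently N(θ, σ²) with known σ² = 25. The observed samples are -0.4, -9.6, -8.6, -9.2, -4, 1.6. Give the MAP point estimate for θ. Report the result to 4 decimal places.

n = 6; x̄ = ((-0.4) + (-9.6) + (-8.6) + (-9.2) + (-4) + 1.6)/6 = -30.2/6 = -151/30 ≈ -5.0333.
For a Normal prior and Normal likelihood with known variance, the posterior is Normal; its mode equals its mean, the precision-weighted average.
Prior precision 1/σ₀² = 1/2 = 0.5; data precision n/σ² = 6/25 = 0.24.
θ̂ = (0.5·(-4) + 0.24·(-151/30)) / (0.5 + 0.24) = (-3.208)/0.74 = -802/185 ≈ -4.3351.

θ̂_MAP = -4.3351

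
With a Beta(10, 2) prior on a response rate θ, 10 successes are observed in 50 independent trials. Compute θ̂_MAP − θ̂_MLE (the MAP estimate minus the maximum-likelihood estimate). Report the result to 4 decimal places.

MAP − MLE = 0.1167

Posterior is Beta(20, 42); MAP = (20−1)/(62−2) = 19/60 ≈ 0.31667.
MLE ignores the prior: θ̂_MLE = k/n = 10/50 ≈ 0.20000.
Difference = 19/60 − 10/50 = 7/60 ≈ 0.1167.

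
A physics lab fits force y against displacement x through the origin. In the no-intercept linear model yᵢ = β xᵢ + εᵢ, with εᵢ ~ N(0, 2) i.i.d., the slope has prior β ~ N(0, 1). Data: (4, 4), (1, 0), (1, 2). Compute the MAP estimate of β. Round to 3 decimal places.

β̂_MAP = 0.900

log p(β | y) = −Σ(yᵢ − βxᵢ)²/(2·2) − β²/(2·1) + const.
Setting the derivative to zero: Σxᵢ(yᵢ − βxᵢ)/2 − β/1 = 0, so β = Σxᵢyᵢ / (Σxᵢ² + σ²/τ²).
Σxᵢyᵢ = 4·4 + 1·0 + 1·2 = 18; Σxᵢ² = 18; σ²/τ² = 2.
β̂_MAP = 18 / (18 + 2) = 18/20 ≈ 0.900.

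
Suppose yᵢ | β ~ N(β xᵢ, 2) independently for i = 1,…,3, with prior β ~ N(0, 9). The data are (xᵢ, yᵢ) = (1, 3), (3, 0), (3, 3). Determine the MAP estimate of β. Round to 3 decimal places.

log p(β | y) = −Σ(yᵢ − βxᵢ)²/(2·2) − β²/(2·9) + const.
Setting the derivative to zero: Σxᵢ(yᵢ − βxᵢ)/2 − β/9 = 0, so β = Σxᵢyᵢ / (Σxᵢ² + σ²/τ²).
Σxᵢyᵢ = 1·3 + 3·0 + 3·3 = 12; Σxᵢ² = 19; σ²/τ² = 2/9.
β̂_MAP = 12 / (19 + 2/9) = 12/(173/9) = 108/173 ≈ 0.624.

β̂_MAP = 0.624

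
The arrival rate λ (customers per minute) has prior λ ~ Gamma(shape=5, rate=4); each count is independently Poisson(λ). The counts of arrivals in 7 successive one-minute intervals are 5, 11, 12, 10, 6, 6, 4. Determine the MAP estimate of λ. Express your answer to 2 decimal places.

Σxᵢ = 5+11+12+10+6+6+4 = 54, with n = 7.
Posterior ∝ λ^4e^(−4λ) · λ^54e^(−7λ) = λ^58e^(−11λ), i.e. Gamma(shape=59, rate=11).
The mode of a Gamma(a, b) with a ≥ 1 (shape–rate) is (a−1)/b = 58/11 ≈ 5.27.

λ̂_MAP = 5.27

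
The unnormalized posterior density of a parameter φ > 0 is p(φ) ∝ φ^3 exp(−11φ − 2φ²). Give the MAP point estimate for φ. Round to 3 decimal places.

ℓ'(φ) = 3/φ − 11 − 4φ. Setting this to zero and multiplying by φ: 4φ² + 11φ − 3 = 0.
φ = (−11 + √(11² + 4·4·3)) / (2·4) = (−11 + √169) / 8 = (−11 + 13)/8 = 1/4.
ℓ''(φ) = −3/φ² − 4 < 0, confirming a maximum.

φ̂_MAP = 0.250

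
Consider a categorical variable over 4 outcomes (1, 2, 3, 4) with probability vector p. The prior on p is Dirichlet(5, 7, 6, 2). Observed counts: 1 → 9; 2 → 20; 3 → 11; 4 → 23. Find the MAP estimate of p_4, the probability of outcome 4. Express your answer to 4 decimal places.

MAP estimate: 0.3038

The posterior is Dirichlet(αᵢ + nᵢ) = Dirichlet(14, 27, 17, 25).
For a Dirichlet(a₁,…,a_K) with all aᵢ > 1, the mode has j-th component (aⱼ − 1)/(Σaᵢ − K).
Here Σaᵢ = 83 and K = 4, so p_4 = (25 − 1)/(83 − 4) = 24/79 ≈ 0.3038.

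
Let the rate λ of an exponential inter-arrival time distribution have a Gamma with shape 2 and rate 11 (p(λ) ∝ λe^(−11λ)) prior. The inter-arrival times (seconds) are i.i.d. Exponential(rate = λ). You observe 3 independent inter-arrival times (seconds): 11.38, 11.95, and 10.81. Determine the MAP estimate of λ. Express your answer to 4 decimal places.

λ̂_MAP = 0.0886

The Exponential(rate=λ) likelihood is ∝ λ^n e^(−λΣtᵢ). Here n = 3 and Σtᵢ = 11.38 + 11.95 + 10.81 = 34.14.
Posterior ∝ λe^(−11λ) · λ^3e^(−34.14λ) = λ^4e^(−45.14λ), i.e. Gamma(5, 45.14).
Mode = (a−1)/b = 4/45.14 ≈ 0.0886.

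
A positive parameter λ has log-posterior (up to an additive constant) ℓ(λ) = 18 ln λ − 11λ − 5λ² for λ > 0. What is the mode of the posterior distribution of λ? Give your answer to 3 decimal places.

ℓ'(λ) = 18/λ − 11 − 10λ. Setting this to zero and multiplying by λ: 10λ² + 11λ − 18 = 0.
λ = (−11 + √(11² + 4·10·18)) / (2·10) = (−11 + √841) / 20 = (−11 + 29)/20 = 9/10.
ℓ''(λ) = −18/λ² − 10 < 0, confirming a maximum.

λ̂_MAP = 0.900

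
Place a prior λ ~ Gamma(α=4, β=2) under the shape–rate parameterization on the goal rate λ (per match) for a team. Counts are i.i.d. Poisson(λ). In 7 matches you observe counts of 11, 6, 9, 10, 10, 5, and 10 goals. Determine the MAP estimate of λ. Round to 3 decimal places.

λ̂_MAP = 7.111

Σxᵢ = 11+6+9+10+10+5+10 = 61, with n = 7.
Posterior ∝ λ^3e^(−2λ) · λ^61e^(−7λ) = λ^64e^(−9λ), i.e. Gamma(shape=65, rate=9).
The mode of a Gamma(a, b) with a ≥ 1 (shape–rate) is (a−1)/b = 64/9 ≈ 7.111.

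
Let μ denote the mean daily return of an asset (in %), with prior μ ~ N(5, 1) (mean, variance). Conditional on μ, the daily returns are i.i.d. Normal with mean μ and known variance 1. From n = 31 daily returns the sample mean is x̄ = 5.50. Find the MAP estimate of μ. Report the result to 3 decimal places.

μ̂_MAP = 5.484

n = 31, x̄ = 5.50.
For a Normal prior and Normal likelihood with known variance, the posterior is Normal; its mode equals its mean, the precision-weighted average.
Prior precision 1/σ₀² = 1/1 = 1; data precision n/σ² = 31/1 = 31.
μ̂ = (1·5 + 31·5.5) / (1 + 31) = 175.5/32 = 5.484375 ≈ 5.484.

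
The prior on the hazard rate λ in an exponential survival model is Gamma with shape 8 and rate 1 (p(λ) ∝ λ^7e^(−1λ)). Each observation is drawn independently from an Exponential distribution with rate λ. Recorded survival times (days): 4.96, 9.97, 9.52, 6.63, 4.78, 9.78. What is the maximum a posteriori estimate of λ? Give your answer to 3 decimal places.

λ̂_MAP = 0.279

The Exponential(rate=λ) likelihood is ∝ λ^n e^(−λΣtᵢ). Here n = 6 and Σtᵢ = 4.96 + 9.97 + 9.52 + 6.63 + 4.78 + 9.78 = 45.64.
Posterior ∝ λ^7e^(−1λ) · λ^6e^(−45.64λ) = λ^13e^(−46.64λ), i.e. Gamma(14, 46.64).
Mode = (a−1)/b = 13/46.64 ≈ 0.279.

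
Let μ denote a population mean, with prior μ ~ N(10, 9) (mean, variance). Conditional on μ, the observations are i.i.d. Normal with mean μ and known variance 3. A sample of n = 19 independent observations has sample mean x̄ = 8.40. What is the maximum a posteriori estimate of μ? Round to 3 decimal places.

μ̂_MAP = 8.428

n = 19, x̄ = 8.40.
For a Normal prior and Normal likelihood with known variance, the posterior is Normal; its mode equals its mean, the precision-weighted average.
Prior precision 1/σ₀² = 1/9; data precision n/σ² = 19/3.
μ̂ = ((1/9)·10 + (19/3)·8.4) / (1/9 + 19/3) = (2444/45)/(58/9) = 1222/145 ≈ 8.428.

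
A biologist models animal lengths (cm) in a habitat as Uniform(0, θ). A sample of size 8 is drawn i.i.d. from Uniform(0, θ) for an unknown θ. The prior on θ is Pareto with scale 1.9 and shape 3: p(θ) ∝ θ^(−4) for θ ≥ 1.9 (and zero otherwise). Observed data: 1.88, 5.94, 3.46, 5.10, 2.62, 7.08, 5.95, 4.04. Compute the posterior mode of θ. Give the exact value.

θ̂_MAP = 7.08

The Uniform(0, θ) likelihood is θ^(−n) for θ ≥ max(xᵢ), zero otherwise. Here max(xᵢ) = 7.08.
Posterior ∝ θ^(−4) · θ^(−8) = θ^(−12) on θ ≥ max(1.9, 7.08) = 7.08.
This density is strictly decreasing in θ, so the posterior mode lies at the lower boundary of the support.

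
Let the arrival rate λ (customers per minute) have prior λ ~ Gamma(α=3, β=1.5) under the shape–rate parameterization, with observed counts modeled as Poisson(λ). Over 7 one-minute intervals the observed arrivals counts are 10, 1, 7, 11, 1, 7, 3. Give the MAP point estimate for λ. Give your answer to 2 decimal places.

λ̂_MAP = 4.94

Σxᵢ = 10+1+7+11+1+7+3 = 40, with n = 7.
Posterior ∝ λ^2e^(−1.5λ) · λ^40e^(−7λ) = λ^42e^(−8.5λ), i.e. Gamma(shape=43, rate=8.5).
The mode of a Gamma(a, b) with a ≥ 1 (shape–rate) is (a−1)/b = 42/8.5 ≈ 4.94.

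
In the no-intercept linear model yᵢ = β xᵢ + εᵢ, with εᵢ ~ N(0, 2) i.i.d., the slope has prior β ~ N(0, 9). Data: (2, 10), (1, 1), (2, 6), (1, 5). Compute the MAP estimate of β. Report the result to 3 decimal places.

log p(β | y) = −Σ(yᵢ − βxᵢ)²/(2·2) − β²/(2·9) + const.
Setting the derivative to zero: Σxᵢ(yᵢ − βxᵢ)/2 − β/9 = 0, so β = Σxᵢyᵢ / (Σxᵢ² + σ²/τ²).
Σxᵢyᵢ = 2·10 + 1·1 + 2·6 + 1·5 = 38; Σxᵢ² = 10; σ²/τ² = 2/9.
β̂_MAP = 38 / (10 + 2/9) = 38/(92/9) = 171/46 ≈ 3.717.

β̂_MAP = 3.717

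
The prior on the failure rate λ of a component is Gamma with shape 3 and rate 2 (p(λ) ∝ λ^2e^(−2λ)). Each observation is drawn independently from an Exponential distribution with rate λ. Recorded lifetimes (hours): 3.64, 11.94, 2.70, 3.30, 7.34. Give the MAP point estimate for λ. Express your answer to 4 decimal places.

λ̂_MAP = 0.2264

The Exponential(rate=λ) likelihood is ∝ λ^n e^(−λΣtᵢ). Here n = 5 and Σtᵢ = 3.64 + 11.94 + 2.70 + 3.30 + 7.34 = 28.92.
Posterior ∝ λ^2e^(−2λ) · λ^5e^(−28.92λ) = λ^7e^(−30.92λ), i.e. Gamma(8, 30.92).
Mode = (a−1)/b = 7/30.92 ≈ 0.2264.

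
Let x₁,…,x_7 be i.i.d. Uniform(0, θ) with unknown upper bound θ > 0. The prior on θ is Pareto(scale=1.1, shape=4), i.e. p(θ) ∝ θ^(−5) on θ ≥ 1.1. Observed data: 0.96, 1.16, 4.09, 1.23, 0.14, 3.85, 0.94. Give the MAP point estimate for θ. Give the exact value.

The Uniform(0, θ) likelihood is θ^(−n) for θ ≥ max(xᵢ), zero otherwise. Here max(xᵢ) = 4.09.
Posterior ∝ θ^(−5) · θ^(−7) = θ^(−12) on θ ≥ max(1.1, 4.09) = 4.09.
This density is strictly decreasing in θ, so the posterior mode lies at the lower boundary of the support.

θ̂_MAP = 4.09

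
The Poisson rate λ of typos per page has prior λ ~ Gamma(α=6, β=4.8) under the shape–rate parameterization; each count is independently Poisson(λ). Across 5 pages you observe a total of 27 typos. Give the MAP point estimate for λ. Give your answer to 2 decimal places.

λ̂_MAP = 3.27

Σxᵢ = 27, n = 5.
Posterior ∝ λ^5e^(−4.8λ) · λ^27e^(−5λ) = λ^32e^(−9.8λ), i.e. Gamma(shape=33, rate=9.8).
The mode of a Gamma(a, b) with a ≥ 1 (shape–rate) is (a−1)/b = 32/9.8 ≈ 3.27.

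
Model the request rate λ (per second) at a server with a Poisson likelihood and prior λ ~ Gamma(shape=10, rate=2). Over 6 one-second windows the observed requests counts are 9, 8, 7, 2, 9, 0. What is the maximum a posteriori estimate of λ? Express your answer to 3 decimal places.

λ̂_MAP = 5.500

Σxᵢ = 9+8+7+2+9+0 = 35, with n = 6.
Posterior ∝ λ^9e^(−2λ) · λ^35e^(−6λ) = λ^44e^(−8λ), i.e. Gamma(shape=45, rate=8).
The mode of a Gamma(a, b) with a ≥ 1 (shape–rate) is (a−1)/b = 44/8 ≈ 5.500.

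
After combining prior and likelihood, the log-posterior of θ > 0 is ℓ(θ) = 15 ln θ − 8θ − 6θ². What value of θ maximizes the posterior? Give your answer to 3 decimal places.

θ̂_MAP = 0.833

ℓ'(θ) = 15/θ − 8 − 12θ. Setting this to zero and multiplying by θ: 12θ² + 8θ − 15 = 0.
θ = (−8 + √(8² + 4·12·15)) / (2·12) = (−8 + √784) / 24 = (−8 + 28)/24 = 5/6.
ℓ''(θ) = −15/θ² − 12 < 0, confirming a maximum.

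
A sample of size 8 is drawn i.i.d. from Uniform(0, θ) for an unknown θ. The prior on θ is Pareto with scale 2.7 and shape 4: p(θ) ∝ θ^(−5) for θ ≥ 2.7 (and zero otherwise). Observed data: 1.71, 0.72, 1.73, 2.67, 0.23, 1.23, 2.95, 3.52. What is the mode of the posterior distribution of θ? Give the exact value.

The Uniform(0, θ) likelihood is θ^(−n) for θ ≥ max(xᵢ), zero otherwise. Here max(xᵢ) = 3.52.
Posterior ∝ θ^(−5) · θ^(−8) = θ^(−13) on θ ≥ max(2.7, 3.52) = 3.52.
This density is strictly decreasing in θ, so the posterior mode lies at the lower boundary of the support.

θ̂_MAP = 3.52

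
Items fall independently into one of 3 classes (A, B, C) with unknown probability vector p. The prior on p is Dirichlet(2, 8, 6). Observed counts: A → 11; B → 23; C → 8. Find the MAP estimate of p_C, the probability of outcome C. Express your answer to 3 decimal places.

MAP estimate of p_C = 0.236

The posterior is Dirichlet(αᵢ + nᵢ) = Dirichlet(13, 31, 14).
For a Dirichlet(a₁,…,a_K) with all aᵢ > 1, the mode has j-th component (aⱼ − 1)/(Σaᵢ − K).
Here Σaᵢ = 58 and K = 3, so p_C = (14 − 1)/(58 − 3) = 13/55 ≈ 0.236.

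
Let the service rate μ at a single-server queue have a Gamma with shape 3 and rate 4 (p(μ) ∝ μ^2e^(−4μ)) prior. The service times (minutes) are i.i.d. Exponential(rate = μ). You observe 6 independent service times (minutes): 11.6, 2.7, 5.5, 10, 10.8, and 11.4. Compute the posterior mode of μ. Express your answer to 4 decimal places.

μ̂_MAP = 0.1429

The Exponential(rate=μ) likelihood is ∝ μ^n e^(−μΣtᵢ). Here n = 6 and Σtᵢ = 11.6 + 2.7 + 5.5 + 10 + 10.8 + 11.4 = 52.
Posterior ∝ μ^2e^(−4μ) · μ^6e^(−52μ) = μ^8e^(−56μ), i.e. Gamma(9, 56).
Mode = (a−1)/b = 8/56 ≈ 0.1429.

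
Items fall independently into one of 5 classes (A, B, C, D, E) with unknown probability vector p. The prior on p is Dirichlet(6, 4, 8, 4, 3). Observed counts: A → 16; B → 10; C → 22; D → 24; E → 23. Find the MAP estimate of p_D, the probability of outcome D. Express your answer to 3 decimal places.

The posterior is Dirichlet(αᵢ + nᵢ) = Dirichlet(22, 14, 30, 28, 26).
For a Dirichlet(a₁,…,a_K) with all aᵢ > 1, the mode has j-th component (aⱼ − 1)/(Σaᵢ − K).
Here Σaᵢ = 120 and K = 5, so p_D = (28 − 1)/(120 − 5) = 27/115 ≈ 0.235.

MAP estimate of p_D = 0.235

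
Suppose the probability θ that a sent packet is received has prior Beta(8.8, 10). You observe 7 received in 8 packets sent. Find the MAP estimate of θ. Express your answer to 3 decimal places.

Prior: Beta(8.8, 10).
Data: 7 successes in 8 trials. The binomial likelihood contributes θ^7(1−θ)^1, so the posterior is Beta(8.8+7, 10+1) = Beta(15.8, 11).
For Beta(a, b) with a, b > 1 the mode is (a−1)/(a+b−2) = 14.8/24.8 ≈ 0.597.

θ̂_MAP = 0.597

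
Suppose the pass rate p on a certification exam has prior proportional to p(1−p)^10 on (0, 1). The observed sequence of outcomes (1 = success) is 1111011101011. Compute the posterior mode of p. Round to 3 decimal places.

p̂_MAP = 0.458

The prior density ∝ p(1−p)^10 is the kernel of Beta(2, 11).
Data: 10 successes in 13 trials (from the sequence). The binomial likelihood contributes p^10(1−p)^3, so the posterior is Beta(2+10, 11+3) = Beta(12, 14).
For Beta(a, b) with a, b > 1 the mode is (a−1)/(a+b−2) = 11/24 ≈ 0.458.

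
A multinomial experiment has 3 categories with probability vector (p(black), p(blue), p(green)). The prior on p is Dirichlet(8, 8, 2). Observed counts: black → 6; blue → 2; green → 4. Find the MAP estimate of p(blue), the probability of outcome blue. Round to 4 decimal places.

MAP estimate of p(blue) = 0.3333

The posterior is Dirichlet(αᵢ + nᵢ) = Dirichlet(14, 10, 6).
For a Dirichlet(a₁,…,a_K) with all aᵢ > 1, the mode has j-th component (aⱼ − 1)/(Σaᵢ − K).
Here Σaᵢ = 30 and K = 3, so p(blue) = (10 − 1)/(30 − 3) = 9/27 ≈ 0.3333.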